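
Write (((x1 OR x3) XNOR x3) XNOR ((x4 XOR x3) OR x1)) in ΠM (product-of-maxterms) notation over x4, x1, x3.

ΠM(0, 2, 5, 6) = (x4 OR x1 OR x3) AND (x4 OR NOT x1 OR x3) AND (NOT x4 OR x1 OR NOT x3) AND (NOT x4 OR NOT x1 OR x3)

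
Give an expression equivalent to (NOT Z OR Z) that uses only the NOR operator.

(((Z NOR Z) NOR Z) NOR ((Z NOR Z) NOR Z))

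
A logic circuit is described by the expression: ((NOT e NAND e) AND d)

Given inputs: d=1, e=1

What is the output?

Substituting: ((NOT 1 NAND 1) AND 1)
= 1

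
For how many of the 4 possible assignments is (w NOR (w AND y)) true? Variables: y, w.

Satisfying assignments: (0,0), (1,0)
Count: 2 out of 4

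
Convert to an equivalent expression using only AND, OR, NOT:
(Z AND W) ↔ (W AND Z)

((Z AND W) AND (W AND Z)) OR (NOT (Z AND W) AND NOT (W AND Z))
(Biconditional = both true or both false)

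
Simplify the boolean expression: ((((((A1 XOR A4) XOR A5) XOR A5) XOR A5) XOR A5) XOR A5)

By XOR self-cancellation ((E XOR v) XOR v = E) then XOR self-cancellation ((E XOR v) XOR v = E):
= ((A1 XOR A4) XOR A5)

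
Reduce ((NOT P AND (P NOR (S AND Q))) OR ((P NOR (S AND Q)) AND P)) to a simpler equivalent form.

By distribution ((E AND v) OR (E AND NOT v) = E):
= (P NOR (S AND Q))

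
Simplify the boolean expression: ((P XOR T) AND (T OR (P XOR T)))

By absorption (E AND (E OR v) = E):
= (P XOR T)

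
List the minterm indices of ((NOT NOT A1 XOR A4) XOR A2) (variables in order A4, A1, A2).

Σm(1, 2, 4, 7) = (NOT A4 AND NOT A1 AND A2) OR (NOT A4 AND A1 AND NOT A2) OR (A4 AND NOT A1 AND NOT A2) OR (A4 AND A1 AND A2)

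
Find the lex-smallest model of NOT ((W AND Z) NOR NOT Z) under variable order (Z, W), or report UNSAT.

Z=0, W=0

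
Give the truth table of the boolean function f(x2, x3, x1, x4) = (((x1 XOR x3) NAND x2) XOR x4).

x2 | x3 | x1 | x4 | Output
--------------------------
0 | 0 | 0 | 0 | 1
0 | 0 | 0 | 1 | 0
0 | 0 | 1 | 0 | 1
0 | 0 | 1 | 1 | 0
0 | 1 | 0 | 0 | 1
0 | 1 | 0 | 1 | 0
0 | 1 | 1 | 0 | 1
0 | 1 | 1 | 1 | 0
1 | 0 | 0 | 0 | 1
1 | 0 | 0 | 1 | 0
1 | 0 | 1 | 0 | 0
1 | 0 | 1 | 1 | 1
1 | 1 | 0 | 0 | 0
1 | 1 | 0 | 1 | 1
1 | 1 | 1 | 0 | 1
1 | 1 | 1 | 1 | 0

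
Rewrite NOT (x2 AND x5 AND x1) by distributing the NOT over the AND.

NOT x2 OR NOT x5 OR NOT x1
De Morgan's: NOT(AND of terms) = OR of negations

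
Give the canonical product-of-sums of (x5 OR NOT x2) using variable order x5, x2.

ΠM(1) = (x5 OR NOT x2)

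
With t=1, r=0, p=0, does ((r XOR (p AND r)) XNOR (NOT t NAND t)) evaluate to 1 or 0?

Substituting: ((0 XOR (0 AND 0)) XNOR (NOT 1 NAND 1))
= 0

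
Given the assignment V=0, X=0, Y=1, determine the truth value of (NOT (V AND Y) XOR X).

Substituting: (NOT (0 AND 1) XOR 0)
= 1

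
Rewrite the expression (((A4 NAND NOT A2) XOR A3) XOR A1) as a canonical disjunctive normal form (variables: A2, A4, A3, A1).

(NOT A2 AND NOT A4 AND NOT A3 AND NOT A1) OR (NOT A2 AND NOT A4 AND A3 AND A1) OR (NOT A2 AND A4 AND NOT A3 AND A1) OR (NOT A2 AND A4 AND A3 AND NOT A1) OR (A2 AND NOT A4 AND NOT A3 AND NOT A1) OR (A2 AND NOT A4 AND A3 AND A1) OR (A2 AND A4 AND NOT A3 AND NOT A1) OR (A2 AND A4 AND A3 AND A1)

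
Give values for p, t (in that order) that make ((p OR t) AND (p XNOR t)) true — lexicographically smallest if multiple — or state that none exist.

p=1, t=1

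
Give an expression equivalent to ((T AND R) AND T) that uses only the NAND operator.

((((T NAND R) NAND (T NAND R)) NAND T) NAND (((T NAND R) NAND (T NAND R)) NAND T))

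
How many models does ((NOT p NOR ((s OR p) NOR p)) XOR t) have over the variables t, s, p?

Satisfying assignments: (0,0,1), (0,1,1), (1,0,0), (1,1,0)
Count: 4 out of 8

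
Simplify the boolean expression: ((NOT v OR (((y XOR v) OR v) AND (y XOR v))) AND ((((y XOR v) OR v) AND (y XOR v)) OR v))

By distribution ((E OR v) AND (E OR NOT v) = E) then absorption (E AND (E OR v) = E):
= (y XOR v)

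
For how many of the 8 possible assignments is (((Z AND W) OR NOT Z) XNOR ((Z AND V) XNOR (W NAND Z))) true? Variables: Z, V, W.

Satisfying assignments: (1,0,0), (1,0,1)
Count: 2 out of 8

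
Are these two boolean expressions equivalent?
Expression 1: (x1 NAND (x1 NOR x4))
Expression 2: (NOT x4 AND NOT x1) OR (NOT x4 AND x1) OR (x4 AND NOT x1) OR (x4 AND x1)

Yes, they are equivalent — the two output columns agree on all 4 assignments:
x4 | x1 | Expression 1 | Expression 2
-------------------------------------
0 | 0 | 1 | 1
0 | 1 | 1 | 1
1 | 0 | 1 | 1
1 | 1 | 1 | 1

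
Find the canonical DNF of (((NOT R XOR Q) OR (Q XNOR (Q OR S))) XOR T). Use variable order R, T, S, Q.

(NOT R AND NOT T AND NOT S AND NOT Q) OR (NOT R AND NOT T AND NOT S AND Q) OR (NOT R AND NOT T AND S AND NOT Q) OR (NOT R AND NOT T AND S AND Q) OR (R AND NOT T AND NOT S AND NOT Q) OR (R AND NOT T AND NOT S AND Q) OR (R AND NOT T AND S AND Q) OR (R AND T AND S AND NOT Q)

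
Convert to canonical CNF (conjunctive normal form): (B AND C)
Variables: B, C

(B OR C) AND (B OR NOT C) AND (NOT B OR C)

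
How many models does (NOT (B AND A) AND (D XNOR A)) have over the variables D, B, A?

Satisfying assignments: (0,0,0), (0,1,0), (1,0,1)
Count: 3 out of 8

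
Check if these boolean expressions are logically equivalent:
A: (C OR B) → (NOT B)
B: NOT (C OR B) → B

No, Inverse is not equivalent to original (counterexample: E=0, C=0, B=0)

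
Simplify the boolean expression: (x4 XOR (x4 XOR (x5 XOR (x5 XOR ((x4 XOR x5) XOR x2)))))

By XOR self-cancellation ((E XOR v) XOR v = E) then XOR self-cancellation ((E XOR v) XOR v = E):
= ((x4 XOR x5) XOR x2)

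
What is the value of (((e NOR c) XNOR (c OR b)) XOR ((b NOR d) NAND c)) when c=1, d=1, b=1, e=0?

Substituting: (((0 NOR 1) XNOR (1 OR 1)) XOR ((1 NOR 1) NAND 1))
= 1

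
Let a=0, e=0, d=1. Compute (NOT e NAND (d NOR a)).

Substituting: (NOT 0 NAND (1 NOR 0))
= 1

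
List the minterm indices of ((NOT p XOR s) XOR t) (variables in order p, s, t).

Σm(0, 3, 5, 6) = (NOT p AND NOT s AND NOT t) OR (NOT p AND s AND t) OR (p AND NOT s AND t) OR (p AND s AND NOT t)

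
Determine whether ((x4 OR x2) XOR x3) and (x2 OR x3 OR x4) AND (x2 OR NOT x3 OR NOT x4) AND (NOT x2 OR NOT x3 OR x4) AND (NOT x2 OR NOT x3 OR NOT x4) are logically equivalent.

Yes, they are equivalent — the two output columns agree on all 8 assignments:
x2 | x3 | x4 | Expression 1 | Expression 2
------------------------------------------
0 | 0 | 0 | 0 | 0
0 | 0 | 1 | 1 | 1
0 | 1 | 0 | 1 | 1
0 | 1 | 1 | 0 | 0
1 | 0 | 0 | 1 | 1
1 | 0 | 1 | 1 | 1
1 | 1 | 0 | 0 | 0
1 | 1 | 1 | 0 | 0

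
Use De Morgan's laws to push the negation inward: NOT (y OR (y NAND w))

NOT y AND NOT (y NAND w)
De Morgan's: NOT(OR of terms) = AND of negations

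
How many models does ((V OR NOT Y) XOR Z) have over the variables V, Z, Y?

Satisfying assignments: (0,0,0), (0,1,1), (1,0,0), (1,0,1)
Count: 4 out of 8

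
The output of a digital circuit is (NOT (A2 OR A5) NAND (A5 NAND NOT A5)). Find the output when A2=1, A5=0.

Substituting: (NOT (1 OR 0) NAND (0 NAND NOT 0))
= 1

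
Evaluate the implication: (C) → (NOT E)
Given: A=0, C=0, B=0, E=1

Antecedent (C) = 0; consequent (NOT E) = 0.
0 → 0 = 1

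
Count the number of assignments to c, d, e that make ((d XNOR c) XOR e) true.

Satisfying assignments: (0,0,0), (0,1,1), (1,0,1), (1,1,0)
Count: 4 out of 8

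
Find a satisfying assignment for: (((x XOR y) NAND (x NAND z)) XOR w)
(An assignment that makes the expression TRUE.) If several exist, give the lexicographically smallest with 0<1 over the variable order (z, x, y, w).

z=0, x=0, y=0, w=0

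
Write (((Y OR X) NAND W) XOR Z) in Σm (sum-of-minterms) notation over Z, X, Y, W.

Σm(0, 1, 2, 4, 6, 11, 13, 15) = (NOT Z AND NOT X AND NOT Y AND NOT W) OR (NOT Z AND NOT X AND NOT Y AND W) OR (NOT Z AND NOT X AND Y AND NOT W) OR (NOT Z AND X AND NOT Y AND NOT W) OR (NOT Z AND X AND Y AND NOT W) OR (Z AND NOT X AND Y AND W) OR (Z AND X AND NOT Y AND W) OR (Z AND X AND Y AND W)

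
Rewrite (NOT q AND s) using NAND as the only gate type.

(((q NAND q) NAND s) NAND ((q NAND q) NAND s))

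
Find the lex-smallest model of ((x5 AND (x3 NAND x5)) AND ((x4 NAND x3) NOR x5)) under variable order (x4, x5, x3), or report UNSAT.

UNSATISFIABLE - no assignment makes this expression true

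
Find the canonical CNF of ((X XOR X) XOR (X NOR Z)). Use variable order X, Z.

(X OR NOT Z) AND (NOT X OR Z) AND (NOT X OR NOT Z)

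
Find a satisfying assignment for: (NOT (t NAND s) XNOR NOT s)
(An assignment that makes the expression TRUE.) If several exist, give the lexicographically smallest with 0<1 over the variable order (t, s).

t=0, s=1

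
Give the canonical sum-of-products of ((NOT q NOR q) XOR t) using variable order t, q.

Σm(2, 3) = (t AND NOT q) OR (t AND q)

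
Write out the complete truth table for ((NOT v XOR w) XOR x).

w | v | x | Output
------------------
0 | 0 | 0 | 1
0 | 0 | 1 | 0
0 | 1 | 0 | 0
0 | 1 | 1 | 1
1 | 0 | 0 | 0
1 | 0 | 1 | 1
1 | 1 | 0 | 1
1 | 1 | 1 | 0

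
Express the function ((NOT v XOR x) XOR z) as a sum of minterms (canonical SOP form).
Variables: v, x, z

Σm(0, 3, 5, 6) = (NOT v AND NOT x AND NOT z) OR (NOT v AND x AND z) OR (v AND NOT x AND z) OR (v AND x AND NOT z)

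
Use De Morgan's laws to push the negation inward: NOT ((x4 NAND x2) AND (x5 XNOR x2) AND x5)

NOT (x4 NAND x2) OR NOT (x5 XNOR x2) OR NOT x5
De Morgan's: NOT(AND of terms) = OR of negations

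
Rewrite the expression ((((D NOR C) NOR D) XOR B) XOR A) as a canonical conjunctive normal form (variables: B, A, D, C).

(B OR A OR D OR C) AND (B OR A OR NOT D OR C) AND (B OR A OR NOT D OR NOT C) AND (B OR NOT A OR D OR NOT C) AND (NOT B OR A OR D OR NOT C) AND (NOT B OR NOT A OR D OR C) AND (NOT B OR NOT A OR NOT D OR C) AND (NOT B OR NOT A OR NOT D OR NOT C)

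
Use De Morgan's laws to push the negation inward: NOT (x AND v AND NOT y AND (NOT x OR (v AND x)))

NOT x OR NOT v OR y OR NOT (NOT x OR (v AND x))
De Morgan's: NOT(AND of terms) = OR of negations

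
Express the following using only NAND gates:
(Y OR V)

((Y NAND Y) NAND (V NAND V))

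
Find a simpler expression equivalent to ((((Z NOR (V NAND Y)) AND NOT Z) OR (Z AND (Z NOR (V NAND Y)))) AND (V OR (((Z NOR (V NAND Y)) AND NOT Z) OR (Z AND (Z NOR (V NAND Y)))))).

By absorption (E AND (E OR v) = E) then distribution ((E AND v) OR (E AND NOT v) = E):
= (Z NOR (V NAND Y))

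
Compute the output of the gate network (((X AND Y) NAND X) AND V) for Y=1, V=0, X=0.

Substituting: (((0 AND 1) NAND 0) AND 0)
= 0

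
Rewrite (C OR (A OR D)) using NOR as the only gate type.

((C NOR ((A NOR D) NOR (A NOR D))) NOR (C NOR ((A NOR D) NOR (A NOR D))))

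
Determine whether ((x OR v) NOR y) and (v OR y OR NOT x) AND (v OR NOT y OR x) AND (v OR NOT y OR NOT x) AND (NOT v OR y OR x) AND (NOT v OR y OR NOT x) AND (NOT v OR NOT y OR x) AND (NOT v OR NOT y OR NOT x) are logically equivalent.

Yes, they are equivalent — the two output columns agree on all 8 assignments:
v | y | x | Expression 1 | Expression 2
---------------------------------------
0 | 0 | 0 | 1 | 1
0 | 0 | 1 | 0 | 0
0 | 1 | 0 | 0 | 0
0 | 1 | 1 | 0 | 0
1 | 0 | 0 | 0 | 0
1 | 0 | 1 | 0 | 0
1 | 1 | 0 | 0 | 0
1 | 1 | 1 | 0 | 0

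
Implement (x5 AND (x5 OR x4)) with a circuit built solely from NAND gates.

((x5 NAND ((x5 NAND x5) NAND (x4 NAND x4))) NAND (x5 NAND ((x5 NAND x5) NAND (x4 NAND x4))))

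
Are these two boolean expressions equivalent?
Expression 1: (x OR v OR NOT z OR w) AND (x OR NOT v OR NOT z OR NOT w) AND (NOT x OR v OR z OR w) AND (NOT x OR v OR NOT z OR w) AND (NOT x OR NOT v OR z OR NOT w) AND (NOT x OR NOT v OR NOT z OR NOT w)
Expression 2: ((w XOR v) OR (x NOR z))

Yes, they are equivalent — the two output columns agree on all 16 assignments:
x | v | z | w | Expression 1 | Expression 2
-------------------------------------------
0 | 0 | 0 | 0 | 1 | 1
0 | 0 | 0 | 1 | 1 | 1
0 | 0 | 1 | 0 | 0 | 0
0 | 0 | 1 | 1 | 1 | 1
0 | 1 | 0 | 0 | 1 | 1
0 | 1 | 0 | 1 | 1 | 1
0 | 1 | 1 | 0 | 1 | 1
0 | 1 | 1 | 1 | 0 | 0
1 | 0 | 0 | 0 | 0 | 0
1 | 0 | 0 | 1 | 1 | 1
1 | 0 | 1 | 0 | 0 | 0
1 | 0 | 1 | 1 | 1 | 1
1 | 1 | 0 | 0 | 1 | 1
1 | 1 | 0 | 1 | 0 | 0
1 | 1 | 1 | 0 | 1 | 1
1 | 1 | 1 | 1 | 0 | 0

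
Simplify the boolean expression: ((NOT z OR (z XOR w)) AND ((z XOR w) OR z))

By distribution ((E OR v) AND (E OR NOT v) = E):
= (z XOR w)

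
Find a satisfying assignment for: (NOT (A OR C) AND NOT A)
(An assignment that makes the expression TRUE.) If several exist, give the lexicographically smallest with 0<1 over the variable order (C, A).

C=0, A=0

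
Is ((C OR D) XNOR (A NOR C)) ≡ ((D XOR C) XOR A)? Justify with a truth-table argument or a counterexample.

No. Counterexample: with D=0, C=1, A=0, Expression 1 = 0 but Expression 2 = 1.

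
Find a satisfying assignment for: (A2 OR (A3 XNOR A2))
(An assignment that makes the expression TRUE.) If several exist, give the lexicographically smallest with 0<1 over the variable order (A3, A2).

A3=0, A2=0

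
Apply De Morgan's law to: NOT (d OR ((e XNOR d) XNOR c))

NOT d AND NOT ((e XNOR d) XNOR c)
De Morgan's: NOT(OR of terms) = AND of negations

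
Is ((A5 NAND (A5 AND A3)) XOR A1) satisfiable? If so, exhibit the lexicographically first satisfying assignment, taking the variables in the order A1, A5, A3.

A1=0, A5=0, A3=0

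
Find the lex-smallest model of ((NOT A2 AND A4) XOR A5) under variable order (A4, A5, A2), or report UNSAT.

A4=0, A5=1, A2=0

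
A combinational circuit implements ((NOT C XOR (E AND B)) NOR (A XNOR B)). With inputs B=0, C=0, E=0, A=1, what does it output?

Substituting: ((NOT 0 XOR (0 AND 0)) NOR (1 XNOR 0))
= 0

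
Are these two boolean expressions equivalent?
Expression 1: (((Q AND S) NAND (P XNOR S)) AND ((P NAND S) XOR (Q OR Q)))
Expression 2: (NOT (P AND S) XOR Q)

No. Counterexample: with S=1, P=1, Q=1, Expression 1 = 0 but Expression 2 = 1.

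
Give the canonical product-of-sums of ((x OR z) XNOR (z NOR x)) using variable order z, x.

ΠM(0, 1, 2, 3) = (z OR x) AND (z OR NOT x) AND (NOT z OR x) AND (NOT z OR NOT x)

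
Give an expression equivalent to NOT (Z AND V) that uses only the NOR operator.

(((Z NOR Z) NOR (V NOR V)) NOR ((Z NOR Z) NOR (V NOR V)))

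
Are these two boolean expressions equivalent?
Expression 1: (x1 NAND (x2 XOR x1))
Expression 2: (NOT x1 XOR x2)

No. Counterexample: with x2=1, x1=0, Expression 1 = 1 but Expression 2 = 0.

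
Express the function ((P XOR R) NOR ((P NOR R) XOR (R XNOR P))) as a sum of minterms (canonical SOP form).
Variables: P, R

Σm(0) = (NOT P AND NOT R)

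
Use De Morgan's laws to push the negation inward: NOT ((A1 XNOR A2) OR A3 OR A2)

NOT (A1 XNOR A2) AND NOT A3 AND NOT A2
De Morgan's: NOT(OR of terms) = AND of negations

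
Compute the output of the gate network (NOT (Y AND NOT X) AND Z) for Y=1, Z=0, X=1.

Substituting: (NOT (1 AND NOT 1) AND 0)
= 0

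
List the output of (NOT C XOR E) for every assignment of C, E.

C | E | Output
--------------
0 | 0 | 1
0 | 1 | 0
1 | 0 | 0
1 | 1 | 1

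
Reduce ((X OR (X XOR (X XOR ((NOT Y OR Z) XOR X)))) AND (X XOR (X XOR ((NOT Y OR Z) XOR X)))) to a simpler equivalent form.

By absorption (E AND (E OR v) = E) then XOR self-cancellation ((E XOR v) XOR v = E):
= ((NOT Y OR Z) XOR X)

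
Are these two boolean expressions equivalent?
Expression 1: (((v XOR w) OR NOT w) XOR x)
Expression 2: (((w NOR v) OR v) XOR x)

No. Counterexample: with x=0, w=1, v=0, Expression 1 = 1 but Expression 2 = 0.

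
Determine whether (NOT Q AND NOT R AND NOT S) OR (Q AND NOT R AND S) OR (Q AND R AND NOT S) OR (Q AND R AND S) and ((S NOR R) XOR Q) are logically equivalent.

Yes, they are equivalent — the two output columns agree on all 8 assignments:
Q | R | S | Expression 1 | Expression 2
---------------------------------------
0 | 0 | 0 | 1 | 1
0 | 0 | 1 | 0 | 0
0 | 1 | 0 | 0 | 0
0 | 1 | 1 | 0 | 0
1 | 0 | 0 | 0 | 0
1 | 0 | 1 | 1 | 1
1 | 1 | 0 | 1 | 1
1 | 1 | 1 | 1 | 1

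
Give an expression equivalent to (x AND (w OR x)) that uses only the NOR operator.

((x NOR x) NOR (((w NOR x) NOR (w NOR x)) NOR ((w NOR x) NOR (w NOR x))))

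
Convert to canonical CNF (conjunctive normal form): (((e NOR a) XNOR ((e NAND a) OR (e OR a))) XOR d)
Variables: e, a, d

(e OR a OR NOT d) AND (e OR NOT a OR d) AND (NOT e OR a OR d) AND (NOT e OR NOT a OR d)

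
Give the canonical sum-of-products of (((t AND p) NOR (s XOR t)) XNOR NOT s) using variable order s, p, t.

Σm(0, 2, 4, 6, 7) = (NOT s AND NOT p AND NOT t) OR (NOT s AND p AND NOT t) OR (s AND NOT p AND NOT t) OR (s AND p AND NOT t) OR (s AND p AND t)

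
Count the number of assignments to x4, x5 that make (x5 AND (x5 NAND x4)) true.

Satisfying assignments: (0,1)
Count: 1 out of 4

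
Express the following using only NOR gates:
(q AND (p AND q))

((q NOR q) NOR (((p NOR p) NOR (q NOR q)) NOR ((p NOR p) NOR (q NOR q))))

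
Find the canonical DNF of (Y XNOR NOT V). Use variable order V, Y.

(NOT V AND Y) OR (V AND NOT Y)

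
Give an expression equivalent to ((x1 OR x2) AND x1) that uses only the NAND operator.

((((x1 NAND x1) NAND (x2 NAND x2)) NAND x1) NAND (((x1 NAND x1) NAND (x2 NAND x2)) NAND x1))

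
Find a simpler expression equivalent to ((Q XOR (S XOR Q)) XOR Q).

By XOR self-cancellation ((E XOR v) XOR v = E):
= (S XOR Q)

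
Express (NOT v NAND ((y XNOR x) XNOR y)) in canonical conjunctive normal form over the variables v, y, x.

(v OR y OR NOT x) AND (v OR NOT y OR NOT x)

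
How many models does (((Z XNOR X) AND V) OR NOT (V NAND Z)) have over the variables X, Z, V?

Satisfying assignments: (0,0,1), (0,1,1), (1,1,1)
Count: 3 out of 8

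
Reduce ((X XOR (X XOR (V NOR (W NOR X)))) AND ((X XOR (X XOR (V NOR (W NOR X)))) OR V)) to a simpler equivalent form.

By absorption (E AND (E OR v) = E) then XOR self-cancellation ((E XOR v) XOR v = E):
= (V NOR (W NOR X))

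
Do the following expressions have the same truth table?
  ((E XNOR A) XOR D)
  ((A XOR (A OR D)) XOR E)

No. Counterexample: with A=0, E=0, D=0, Expression 1 = 1 but Expression 2 = 0.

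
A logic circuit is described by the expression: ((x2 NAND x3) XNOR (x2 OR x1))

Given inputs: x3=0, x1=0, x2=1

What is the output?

Substituting: ((1 NAND 0) XNOR (1 OR 0))
= 1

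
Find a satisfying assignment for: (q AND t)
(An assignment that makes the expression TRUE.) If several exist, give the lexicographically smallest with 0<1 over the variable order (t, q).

t=1, q=1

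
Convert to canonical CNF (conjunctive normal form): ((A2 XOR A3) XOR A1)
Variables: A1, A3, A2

(A1 OR A3 OR A2) AND (A1 OR NOT A3 OR NOT A2) AND (NOT A1 OR A3 OR NOT A2) AND (NOT A1 OR NOT A3 OR A2)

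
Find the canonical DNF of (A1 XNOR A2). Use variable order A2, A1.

(NOT A2 AND NOT A1) OR (A2 AND A1)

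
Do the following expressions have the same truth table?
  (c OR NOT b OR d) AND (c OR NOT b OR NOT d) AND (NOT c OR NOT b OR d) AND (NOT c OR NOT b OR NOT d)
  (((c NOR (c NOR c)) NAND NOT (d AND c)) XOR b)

Yes, they are equivalent — the two output columns agree on all 8 assignments:
c | b | d | Expression 1 | Expression 2
---------------------------------------
0 | 0 | 0 | 1 | 1
0 | 0 | 1 | 1 | 1
0 | 1 | 0 | 0 | 0
0 | 1 | 1 | 0 | 0
1 | 0 | 0 | 1 | 1
1 | 0 | 1 | 1 | 1
1 | 1 | 0 | 0 | 0
1 | 1 | 1 | 0 | 0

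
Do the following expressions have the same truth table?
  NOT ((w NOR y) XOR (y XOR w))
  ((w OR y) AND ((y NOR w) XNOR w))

No. Counterexample: with w=0, y=1, Expression 1 = 0 but Expression 2 = 1.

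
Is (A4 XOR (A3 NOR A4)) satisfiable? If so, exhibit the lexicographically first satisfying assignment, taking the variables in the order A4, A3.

A4=0, A3=0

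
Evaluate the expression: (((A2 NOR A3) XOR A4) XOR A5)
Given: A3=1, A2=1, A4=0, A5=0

Substituting: (((1 NOR 1) XOR 0) XOR 0)
= 0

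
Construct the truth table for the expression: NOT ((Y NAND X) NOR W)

Y | W | X | Output
------------------
0 | 0 | 0 | 1
0 | 0 | 1 | 1
0 | 1 | 0 | 1
0 | 1 | 1 | 1
1 | 0 | 0 | 1
1 | 0 | 1 | 0
1 | 1 | 0 | 1
1 | 1 | 1 | 1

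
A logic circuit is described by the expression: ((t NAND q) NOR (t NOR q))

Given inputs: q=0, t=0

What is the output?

Substituting: ((0 NAND 0) NOR (0 NOR 0))
= 0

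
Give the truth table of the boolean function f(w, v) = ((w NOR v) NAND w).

w | v | Output
--------------
0 | 0 | 1
0 | 1 | 1
1 | 0 | 1
1 | 1 | 1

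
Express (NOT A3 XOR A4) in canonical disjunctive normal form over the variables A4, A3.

(NOT A4 AND NOT A3) OR (A4 AND A3)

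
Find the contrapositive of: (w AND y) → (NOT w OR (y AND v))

Contrapositive: NOT (NOT w OR (y AND v)) → NOT (w AND y)
Note: A statement and its contrapositive are logically equivalent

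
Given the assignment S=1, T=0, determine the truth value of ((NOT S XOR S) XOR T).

Substituting: ((NOT 1 XOR 1) XOR 0)
= 1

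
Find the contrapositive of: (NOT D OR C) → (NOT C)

Contrapositive: C → NOT (NOT D OR C)
Note: A statement and its contrapositive are logically equivalent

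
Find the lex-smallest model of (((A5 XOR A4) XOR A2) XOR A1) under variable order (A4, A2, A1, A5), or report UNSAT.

A4=0, A2=0, A1=0, A5=1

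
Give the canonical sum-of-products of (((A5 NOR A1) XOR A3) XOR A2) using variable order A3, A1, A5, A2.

Σm(0, 3, 5, 7, 9, 10, 12, 14) = (NOT A3 AND NOT A1 AND NOT A5 AND NOT A2) OR (NOT A3 AND NOT A1 AND A5 AND A2) OR (NOT A3 AND A1 AND NOT A5 AND A2) OR (NOT A3 AND A1 AND A5 AND A2) OR (A3 AND NOT A1 AND NOT A5 AND A2) OR (A3 AND NOT A1 AND A5 AND NOT A2) OR (A3 AND A1 AND NOT A5 AND NOT A2) OR (A3 AND A1 AND A5 AND NOT A2)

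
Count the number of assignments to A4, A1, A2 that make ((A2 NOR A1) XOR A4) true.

Satisfying assignments: (0,0,0), (1,0,1), (1,1,0), (1,1,1)
Count: 4 out of 8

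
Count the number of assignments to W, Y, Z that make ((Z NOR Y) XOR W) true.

Satisfying assignments: (0,0,0), (1,0,1), (1,1,0), (1,1,1)
Count: 4 out of 8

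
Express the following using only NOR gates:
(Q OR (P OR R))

((Q NOR ((P NOR R) NOR (P NOR R))) NOR (Q NOR ((P NOR R) NOR (P NOR R))))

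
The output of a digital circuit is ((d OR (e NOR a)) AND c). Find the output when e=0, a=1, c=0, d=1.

Substituting: ((1 OR (0 NOR 1)) AND 0)
= 0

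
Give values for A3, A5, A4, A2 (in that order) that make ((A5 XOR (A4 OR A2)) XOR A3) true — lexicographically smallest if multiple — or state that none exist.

A3=0, A5=0, A4=0, A2=1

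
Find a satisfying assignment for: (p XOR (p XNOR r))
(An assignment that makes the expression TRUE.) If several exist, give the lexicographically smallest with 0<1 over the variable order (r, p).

r=0, p=0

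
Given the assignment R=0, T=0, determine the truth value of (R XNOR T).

Substituting: (0 XNOR 0)
= 1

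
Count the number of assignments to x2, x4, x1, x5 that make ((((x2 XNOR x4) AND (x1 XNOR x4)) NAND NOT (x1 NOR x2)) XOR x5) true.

Satisfying assignments: (0,0,0,0), (0,0,1,0), (0,1,0,0), (0,1,1,0), (1,0,0,0), (1,0,1,0), (1,1,0,0), (1,1,1,1)
Count: 8 out of 16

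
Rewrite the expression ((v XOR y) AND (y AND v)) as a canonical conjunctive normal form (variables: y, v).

(y OR v) AND (y OR NOT v) AND (NOT y OR v) AND (NOT y OR NOT v)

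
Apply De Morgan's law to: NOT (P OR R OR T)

NOT P AND NOT R AND NOT T
De Morgan's: NOT(OR of terms) = AND of negations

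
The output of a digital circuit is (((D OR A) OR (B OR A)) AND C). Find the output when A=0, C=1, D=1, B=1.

Substituting: (((1 OR 0) OR (1 OR 0)) AND 1)
= 1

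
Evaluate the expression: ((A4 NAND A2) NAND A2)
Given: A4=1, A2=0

Substituting: ((1 NAND 0) NAND 0)
= 1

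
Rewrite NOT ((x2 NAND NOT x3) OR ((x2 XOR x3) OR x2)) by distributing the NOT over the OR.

NOT (x2 NAND NOT x3) AND NOT ((x2 XOR x3) OR x2)
De Morgan's: NOT(OR of terms) = AND of negations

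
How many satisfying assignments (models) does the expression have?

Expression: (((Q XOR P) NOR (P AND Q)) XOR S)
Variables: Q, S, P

Satisfying assignments: (0,0,0), (0,1,1), (1,1,0), (1,1,1)
Count: 4 out of 8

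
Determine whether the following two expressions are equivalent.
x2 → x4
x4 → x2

No, Converse is not equivalent to original (counterexample: x2=0, x4=1)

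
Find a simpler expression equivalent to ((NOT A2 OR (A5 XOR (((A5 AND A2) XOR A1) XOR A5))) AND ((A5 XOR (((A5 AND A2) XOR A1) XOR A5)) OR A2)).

By distribution ((E OR v) AND (E OR NOT v) = E) then XOR self-cancellation ((E XOR v) XOR v = E):
= ((A5 AND A2) XOR A1)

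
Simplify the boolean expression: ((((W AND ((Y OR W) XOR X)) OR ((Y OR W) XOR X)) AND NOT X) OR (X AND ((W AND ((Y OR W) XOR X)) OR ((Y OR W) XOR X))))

By distribution ((E AND v) OR (E AND NOT v) = E) then absorption (E OR (E AND v) = E):
= ((Y OR W) XOR X)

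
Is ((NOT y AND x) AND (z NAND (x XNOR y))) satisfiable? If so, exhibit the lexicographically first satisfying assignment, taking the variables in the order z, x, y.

z=0, x=1, y=0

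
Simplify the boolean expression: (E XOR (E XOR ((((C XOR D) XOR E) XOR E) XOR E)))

By XOR self-cancellation ((E XOR v) XOR v = E) then XOR self-cancellation ((E XOR v) XOR v = E):
= ((C XOR D) XOR E)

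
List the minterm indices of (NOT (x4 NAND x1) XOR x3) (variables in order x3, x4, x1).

Σm(3, 4, 5, 6) = (NOT x3 AND x4 AND x1) OR (x3 AND NOT x4 AND NOT x1) OR (x3 AND NOT x4 AND x1) OR (x3 AND x4 AND NOT x1)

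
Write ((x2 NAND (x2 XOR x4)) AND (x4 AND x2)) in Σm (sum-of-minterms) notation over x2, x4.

Σm(3) = (x2 AND x4)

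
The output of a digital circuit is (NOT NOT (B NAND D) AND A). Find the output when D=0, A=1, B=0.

Substituting: (NOT NOT (0 NAND 0) AND 1)
= 1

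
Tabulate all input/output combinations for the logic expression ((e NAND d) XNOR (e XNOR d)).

d | e | Output
--------------
0 | 0 | 1
0 | 1 | 0
1 | 0 | 0
1 | 1 | 0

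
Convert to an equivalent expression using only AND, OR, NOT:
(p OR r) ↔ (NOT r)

((p OR r) AND (NOT r)) OR (NOT (p OR r) AND r)
(Biconditional = both true or both false)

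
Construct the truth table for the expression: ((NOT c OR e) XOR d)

e | d | c | Output
------------------
0 | 0 | 0 | 1
0 | 0 | 1 | 0
0 | 1 | 0 | 0
0 | 1 | 1 | 1
1 | 0 | 0 | 1
1 | 0 | 1 | 1
1 | 1 | 0 | 0
1 | 1 | 1 | 0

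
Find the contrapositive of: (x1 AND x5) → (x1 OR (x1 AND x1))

Contrapositive: NOT (x1 OR (x1 AND x1)) → NOT (x1 AND x5)
Note: A statement and its contrapositive are logically equivalent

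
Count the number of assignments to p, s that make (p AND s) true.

Satisfying assignments: (1,1)
Count: 1 out of 4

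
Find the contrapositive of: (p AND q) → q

Contrapositive: NOT q → NOT (p AND q)
Note: A statement and its contrapositive are logically equivalent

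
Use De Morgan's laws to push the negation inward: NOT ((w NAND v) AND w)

NOT (w NAND v) OR NOT w
De Morgan's: NOT(AND of terms) = OR of negations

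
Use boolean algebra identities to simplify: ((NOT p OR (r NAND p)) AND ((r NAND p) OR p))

By distribution ((E OR v) AND (E OR NOT v) = E):
= (r NAND p)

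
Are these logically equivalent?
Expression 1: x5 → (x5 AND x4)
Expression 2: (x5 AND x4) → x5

No, Converse is not equivalent to original (counterexample: x2=0, x5=1, x4=0)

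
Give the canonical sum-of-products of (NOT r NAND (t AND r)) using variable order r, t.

Σm(0, 1, 2, 3) = (NOT r AND NOT t) OR (NOT r AND t) OR (r AND NOT t) OR (r AND t)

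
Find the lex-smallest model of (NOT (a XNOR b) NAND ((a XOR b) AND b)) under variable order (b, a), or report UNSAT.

b=0, a=0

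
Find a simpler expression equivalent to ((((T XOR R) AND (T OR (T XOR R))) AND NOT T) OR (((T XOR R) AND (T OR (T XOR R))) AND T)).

By distribution ((E AND v) OR (E AND NOT v) = E) then absorption (E AND (E OR v) = E):
= (T XOR R)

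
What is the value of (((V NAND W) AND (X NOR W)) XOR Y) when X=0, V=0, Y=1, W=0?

Substituting: (((0 NAND 0) AND (0 NOR 0)) XOR 1)
= 0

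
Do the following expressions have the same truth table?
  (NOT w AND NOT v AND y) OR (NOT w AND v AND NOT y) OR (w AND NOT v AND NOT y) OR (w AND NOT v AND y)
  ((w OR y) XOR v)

Yes, they are equivalent — the two output columns agree on all 8 assignments:
w | v | y | Expression 1 | Expression 2
---------------------------------------
0 | 0 | 0 | 0 | 0
0 | 0 | 1 | 1 | 1
0 | 1 | 0 | 1 | 1
0 | 1 | 1 | 0 | 0
1 | 0 | 0 | 1 | 1
1 | 0 | 1 | 1 | 1
1 | 1 | 0 | 0 | 0
1 | 1 | 1 | 0 | 0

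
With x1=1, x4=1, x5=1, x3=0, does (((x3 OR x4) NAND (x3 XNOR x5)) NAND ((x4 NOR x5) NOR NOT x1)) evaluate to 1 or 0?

Substituting: (((0 OR 1) NAND (0 XNOR 1)) NAND ((1 NOR 1) NOR NOT 1))
= 0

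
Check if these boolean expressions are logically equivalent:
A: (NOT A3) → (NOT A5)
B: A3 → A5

No, Inverse is not equivalent to original (counterexample: A3=0, A5=1, A2=0)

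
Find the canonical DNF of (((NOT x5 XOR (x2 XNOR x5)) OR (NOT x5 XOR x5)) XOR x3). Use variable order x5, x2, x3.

(NOT x5 AND NOT x2 AND NOT x3) OR (NOT x5 AND x2 AND NOT x3) OR (x5 AND NOT x2 AND NOT x3) OR (x5 AND x2 AND NOT x3)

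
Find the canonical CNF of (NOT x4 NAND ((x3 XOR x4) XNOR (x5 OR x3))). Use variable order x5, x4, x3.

(x5 OR x4 OR x3) AND (x5 OR x4 OR NOT x3) AND (NOT x5 OR x4 OR NOT x3)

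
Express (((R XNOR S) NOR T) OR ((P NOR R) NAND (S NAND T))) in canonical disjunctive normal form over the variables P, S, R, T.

(NOT P AND NOT S AND R AND NOT T) OR (NOT P AND NOT S AND R AND T) OR (NOT P AND S AND NOT R AND NOT T) OR (NOT P AND S AND NOT R AND T) OR (NOT P AND S AND R AND NOT T) OR (NOT P AND S AND R AND T) OR (P AND NOT S AND NOT R AND NOT T) OR (P AND NOT S AND NOT R AND T) OR (P AND NOT S AND R AND NOT T) OR (P AND NOT S AND R AND T) OR (P AND S AND NOT R AND NOT T) OR (P AND S AND NOT R AND T) OR (P AND S AND R AND NOT T) OR (P AND S AND R AND T)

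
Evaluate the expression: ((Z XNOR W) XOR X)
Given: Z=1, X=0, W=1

Substituting: ((1 XNOR 1) XOR 0)
= 1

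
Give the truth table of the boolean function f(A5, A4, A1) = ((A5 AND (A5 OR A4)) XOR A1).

A5 | A4 | A1 | Output
---------------------
0 | 0 | 0 | 0
0 | 0 | 1 | 1
0 | 1 | 0 | 0
0 | 1 | 1 | 1
1 | 0 | 0 | 1
1 | 0 | 1 | 0
1 | 1 | 0 | 1
1 | 1 | 1 | 0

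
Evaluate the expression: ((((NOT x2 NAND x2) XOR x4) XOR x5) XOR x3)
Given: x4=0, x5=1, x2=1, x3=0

Substituting: ((((NOT 1 NAND 1) XOR 0) XOR 1) XOR 0)
= 0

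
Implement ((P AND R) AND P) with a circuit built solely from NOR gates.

((((P NOR P) NOR (R NOR R)) NOR ((P NOR P) NOR (R NOR R))) NOR (P NOR P))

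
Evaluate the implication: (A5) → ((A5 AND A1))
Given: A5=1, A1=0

Antecedent (A5) = 1; consequent ((A5 AND A1)) = 0.
1 → 0 = 0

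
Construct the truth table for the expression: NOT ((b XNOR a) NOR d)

a | d | b | Output
------------------
0 | 0 | 0 | 1
0 | 0 | 1 | 0
0 | 1 | 0 | 1
0 | 1 | 1 | 1
1 | 0 | 0 | 0
1 | 0 | 1 | 1
1 | 1 | 0 | 1
1 | 1 | 1 | 1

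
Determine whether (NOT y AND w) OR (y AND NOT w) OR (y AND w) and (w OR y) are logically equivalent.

Yes, they are equivalent — the two output columns agree on all 4 assignments:
y | w | Expression 1 | Expression 2
-----------------------------------
0 | 0 | 0 | 0
0 | 1 | 1 | 1
1 | 0 | 1 | 1
1 | 1 | 1 | 1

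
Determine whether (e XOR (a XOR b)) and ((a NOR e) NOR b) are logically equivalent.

No. Counterexample: with e=0, a=0, b=1, Expression 1 = 1 but Expression 2 = 0.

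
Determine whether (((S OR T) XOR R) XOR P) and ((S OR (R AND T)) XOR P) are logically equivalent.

No. Counterexample: with T=0, R=1, S=0, P=0, Expression 1 = 1 but Expression 2 = 0.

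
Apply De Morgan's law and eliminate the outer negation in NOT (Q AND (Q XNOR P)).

NOT Q OR NOT (Q XNOR P)
De Morgan's: NOT(AND of terms) = OR of negations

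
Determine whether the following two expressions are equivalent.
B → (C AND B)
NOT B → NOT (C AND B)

No, Inverse is not equivalent to original (counterexample: C=0, B=1)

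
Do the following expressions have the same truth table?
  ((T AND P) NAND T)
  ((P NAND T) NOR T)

No. Counterexample: with P=0, T=0, Expression 1 = 1 but Expression 2 = 0.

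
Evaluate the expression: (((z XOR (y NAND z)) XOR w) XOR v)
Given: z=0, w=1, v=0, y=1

Substituting: (((0 XOR (1 NAND 0)) XOR 1) XOR 0)
= 0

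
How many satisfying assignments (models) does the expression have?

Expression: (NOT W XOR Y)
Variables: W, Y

Satisfying assignments: (0,0), (1,1)
Count: 2 out of 4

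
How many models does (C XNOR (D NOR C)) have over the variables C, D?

Satisfying assignments: (0,1)
Count: 1 out of 4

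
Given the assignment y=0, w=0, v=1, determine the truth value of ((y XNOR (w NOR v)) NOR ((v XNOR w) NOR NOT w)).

Substituting: ((0 XNOR (0 NOR 1)) NOR ((1 XNOR 0) NOR NOT 0))
= 0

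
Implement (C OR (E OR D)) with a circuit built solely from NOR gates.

((C NOR ((E NOR D) NOR (E NOR D))) NOR (C NOR ((E NOR D) NOR (E NOR D))))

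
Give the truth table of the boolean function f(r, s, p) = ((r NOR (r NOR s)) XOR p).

r | s | p | Output
------------------
0 | 0 | 0 | 0
0 | 0 | 1 | 1
0 | 1 | 0 | 1
0 | 1 | 1 | 0
1 | 0 | 0 | 0
1 | 0 | 1 | 1
1 | 1 | 0 | 0
1 | 1 | 1 | 1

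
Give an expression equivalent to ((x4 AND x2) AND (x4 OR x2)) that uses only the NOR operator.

((((x4 NOR x4) NOR (x2 NOR x2)) NOR ((x4 NOR x4) NOR (x2 NOR x2))) NOR (((x4 NOR x2) NOR (x4 NOR x2)) NOR ((x4 NOR x2) NOR (x4 NOR x2))))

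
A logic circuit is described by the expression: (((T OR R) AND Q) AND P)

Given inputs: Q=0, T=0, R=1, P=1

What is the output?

Substituting: (((0 OR 1) AND 0) AND 1)
= 0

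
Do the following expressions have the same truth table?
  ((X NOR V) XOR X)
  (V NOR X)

No. Counterexample: with V=0, X=1, Expression 1 = 1 but Expression 2 = 0.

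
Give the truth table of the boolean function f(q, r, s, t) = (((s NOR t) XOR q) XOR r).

q | r | s | t | Output
----------------------
0 | 0 | 0 | 0 | 1
0 | 0 | 0 | 1 | 0
0 | 0 | 1 | 0 | 0
0 | 0 | 1 | 1 | 0
0 | 1 | 0 | 0 | 0
0 | 1 | 0 | 1 | 1
0 | 1 | 1 | 0 | 1
0 | 1 | 1 | 1 | 1
1 | 0 | 0 | 0 | 0
1 | 0 | 0 | 1 | 1
1 | 0 | 1 | 0 | 1
1 | 0 | 1 | 1 | 1
1 | 1 | 0 | 0 | 1
1 | 1 | 0 | 1 | 0
1 | 1 | 1 | 0 | 0
1 | 1 | 1 | 1 | 0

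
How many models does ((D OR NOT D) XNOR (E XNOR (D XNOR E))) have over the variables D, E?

Satisfying assignments: (1,0), (1,1)
Count: 2 out of 4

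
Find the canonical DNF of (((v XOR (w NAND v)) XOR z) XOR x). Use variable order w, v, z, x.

(NOT w AND NOT v AND NOT z AND NOT x) OR (NOT w AND NOT v AND z AND x) OR (NOT w AND v AND NOT z AND x) OR (NOT w AND v AND z AND NOT x) OR (w AND NOT v AND NOT z AND NOT x) OR (w AND NOT v AND z AND x) OR (w AND v AND NOT z AND NOT x) OR (w AND v AND z AND x)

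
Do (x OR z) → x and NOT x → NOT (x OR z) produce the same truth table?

Yes, Contrapositive is always equivalent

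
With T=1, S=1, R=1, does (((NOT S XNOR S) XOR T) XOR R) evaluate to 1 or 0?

Substituting: (((NOT 1 XNOR 1) XOR 1) XOR 1)
= 0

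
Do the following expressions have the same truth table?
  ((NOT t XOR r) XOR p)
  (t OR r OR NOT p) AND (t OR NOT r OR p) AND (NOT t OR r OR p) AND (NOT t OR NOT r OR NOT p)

Yes, they are equivalent — the two output columns agree on all 8 assignments:
t | r | p | Expression 1 | Expression 2
---------------------------------------
0 | 0 | 0 | 1 | 1
0 | 0 | 1 | 0 | 0
0 | 1 | 0 | 0 | 0
0 | 1 | 1 | 1 | 1
1 | 0 | 0 | 0 | 0
1 | 0 | 1 | 1 | 1
1 | 1 | 0 | 1 | 1
1 | 1 | 1 | 0 | 0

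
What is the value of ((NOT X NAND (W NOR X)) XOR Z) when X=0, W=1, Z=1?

Substituting: ((NOT 0 NAND (1 NOR 0)) XOR 1)
= 0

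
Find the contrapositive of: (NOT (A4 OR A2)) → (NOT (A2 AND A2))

Contrapositive: (A2 AND A2) → (A4 OR A2)
Note: A statement and its contrapositive are logically equivalent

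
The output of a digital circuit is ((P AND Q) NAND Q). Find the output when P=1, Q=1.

Substituting: ((1 AND 1) NAND 1)
= 0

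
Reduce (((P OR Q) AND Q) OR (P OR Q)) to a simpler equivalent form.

By absorption (E OR (E AND v) = E):
= (P OR Q)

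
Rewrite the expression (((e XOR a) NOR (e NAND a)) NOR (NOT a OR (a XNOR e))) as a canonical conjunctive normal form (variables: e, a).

(e OR a) AND (NOT e OR a) AND (NOT e OR NOT a)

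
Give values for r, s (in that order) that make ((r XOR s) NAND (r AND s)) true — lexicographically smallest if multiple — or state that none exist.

r=0, s=0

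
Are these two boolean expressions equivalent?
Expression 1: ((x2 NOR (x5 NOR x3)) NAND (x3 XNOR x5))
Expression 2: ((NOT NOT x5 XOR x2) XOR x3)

No. Counterexample: with x2=0, x3=0, x5=0, Expression 1 = 1 but Expression 2 = 0.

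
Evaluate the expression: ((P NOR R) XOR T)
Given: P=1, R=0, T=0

Substituting: ((1 NOR 0) XOR 0)
= 0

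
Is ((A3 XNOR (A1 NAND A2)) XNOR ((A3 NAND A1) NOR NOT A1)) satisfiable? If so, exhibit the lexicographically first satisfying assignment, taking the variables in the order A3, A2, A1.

A3=0, A2=0, A1=0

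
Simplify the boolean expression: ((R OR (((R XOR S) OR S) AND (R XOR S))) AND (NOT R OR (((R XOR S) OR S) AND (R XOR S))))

By distribution ((E OR v) AND (E OR NOT v) = E) then absorption (E AND (E OR v) = E):
= (R XOR S)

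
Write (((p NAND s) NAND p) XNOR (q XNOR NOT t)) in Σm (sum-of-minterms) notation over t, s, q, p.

Σm(1, 2, 6, 7, 8, 11, 12, 13) = (NOT t AND NOT s AND NOT q AND p) OR (NOT t AND NOT s AND q AND NOT p) OR (NOT t AND s AND q AND NOT p) OR (NOT t AND s AND q AND p) OR (t AND NOT s AND NOT q AND NOT p) OR (t AND NOT s AND q AND p) OR (t AND s AND NOT q AND NOT p) OR (t AND s AND NOT q AND p)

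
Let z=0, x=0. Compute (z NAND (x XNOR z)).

Substituting: (0 NAND (0 XNOR 0))
= 1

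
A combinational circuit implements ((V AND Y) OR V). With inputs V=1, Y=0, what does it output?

Substituting: ((1 AND 0) OR 1)
= 1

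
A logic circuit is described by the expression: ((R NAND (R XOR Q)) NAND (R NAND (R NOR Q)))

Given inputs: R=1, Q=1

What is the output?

Substituting: ((1 NAND (1 XOR 1)) NAND (1 NAND (1 NOR 1)))
= 0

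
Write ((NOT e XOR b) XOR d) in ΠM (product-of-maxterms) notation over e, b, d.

ΠM(1, 2, 4, 7) = (e OR b OR NOT d) AND (e OR NOT b OR d) AND (NOT e OR b OR d) AND (NOT e OR NOT b OR NOT d)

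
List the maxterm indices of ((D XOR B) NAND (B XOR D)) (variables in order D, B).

ΠM(1, 2) = (D OR NOT B) AND (NOT D OR B)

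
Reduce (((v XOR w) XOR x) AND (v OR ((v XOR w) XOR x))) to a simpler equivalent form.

By absorption (E AND (E OR v) = E):
= ((v XOR w) XOR x)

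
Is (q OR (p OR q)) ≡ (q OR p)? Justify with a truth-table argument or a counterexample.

Yes, they are equivalent — the two output columns agree on all 4 assignments:
q | p | Expression 1 | Expression 2
-----------------------------------
0 | 0 | 0 | 0
0 | 1 | 1 | 1
1 | 0 | 1 | 1
1 | 1 | 1 | 1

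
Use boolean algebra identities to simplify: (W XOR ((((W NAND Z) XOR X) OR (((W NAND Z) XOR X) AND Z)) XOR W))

By XOR self-cancellation ((E XOR v) XOR v = E) then absorption (E OR (E AND v) = E):
= ((W NAND Z) XOR X)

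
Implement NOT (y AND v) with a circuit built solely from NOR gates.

(((y NOR y) NOR (v NOR v)) NOR ((y NOR y) NOR (v NOR v)))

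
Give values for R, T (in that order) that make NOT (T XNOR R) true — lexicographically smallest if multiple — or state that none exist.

R=0, T=1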